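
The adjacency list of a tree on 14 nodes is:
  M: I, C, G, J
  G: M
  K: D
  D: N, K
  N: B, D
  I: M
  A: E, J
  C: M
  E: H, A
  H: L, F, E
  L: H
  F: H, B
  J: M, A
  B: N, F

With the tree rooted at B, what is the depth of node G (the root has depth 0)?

7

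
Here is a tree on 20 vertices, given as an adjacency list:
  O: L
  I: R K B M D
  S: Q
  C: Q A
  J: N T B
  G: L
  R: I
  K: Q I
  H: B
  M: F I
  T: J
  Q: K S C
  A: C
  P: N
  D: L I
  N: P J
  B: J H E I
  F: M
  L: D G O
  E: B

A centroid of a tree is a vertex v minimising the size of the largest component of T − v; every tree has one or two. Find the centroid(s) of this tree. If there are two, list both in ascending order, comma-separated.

I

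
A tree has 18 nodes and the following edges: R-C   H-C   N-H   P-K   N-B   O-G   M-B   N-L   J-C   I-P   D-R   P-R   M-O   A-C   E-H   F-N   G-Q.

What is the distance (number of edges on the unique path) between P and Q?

9

Walking from P: P–R–C–H–N–B–M–O–G–Q. Length 9.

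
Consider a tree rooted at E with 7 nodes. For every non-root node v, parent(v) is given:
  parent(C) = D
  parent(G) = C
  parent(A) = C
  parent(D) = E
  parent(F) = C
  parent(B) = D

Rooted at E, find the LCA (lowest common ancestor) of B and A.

D

Path B→root: B D E; path A→root: A C D E.
First common node: D.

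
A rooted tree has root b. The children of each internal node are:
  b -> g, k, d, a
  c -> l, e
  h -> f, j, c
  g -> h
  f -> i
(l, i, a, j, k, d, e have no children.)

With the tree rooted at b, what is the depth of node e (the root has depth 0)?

4

Climbing from e to the root: e → c → h → g → b. That's 4 steps.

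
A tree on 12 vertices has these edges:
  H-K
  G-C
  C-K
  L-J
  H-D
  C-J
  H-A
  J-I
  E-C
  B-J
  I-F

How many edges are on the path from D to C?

3

D - H - K - C: 3 edges.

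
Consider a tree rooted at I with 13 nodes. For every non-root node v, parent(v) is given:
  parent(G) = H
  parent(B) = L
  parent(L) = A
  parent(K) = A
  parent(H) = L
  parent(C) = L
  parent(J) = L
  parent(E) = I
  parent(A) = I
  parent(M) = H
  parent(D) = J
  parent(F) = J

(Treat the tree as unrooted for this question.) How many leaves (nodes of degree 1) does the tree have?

Degree-1 nodes: B, C, D, E, F, G, K, M — 8 of them.

8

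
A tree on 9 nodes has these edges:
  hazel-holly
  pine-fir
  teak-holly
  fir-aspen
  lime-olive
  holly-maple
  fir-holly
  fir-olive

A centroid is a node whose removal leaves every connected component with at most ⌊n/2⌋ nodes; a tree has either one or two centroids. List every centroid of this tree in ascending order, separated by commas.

fir

If fir is removed the pieces have sizes 4, 2, 1, 1, all ≤ ⌊9/2⌋ = 4.
No neighbour of fir does as well, so fir is the unique centroid.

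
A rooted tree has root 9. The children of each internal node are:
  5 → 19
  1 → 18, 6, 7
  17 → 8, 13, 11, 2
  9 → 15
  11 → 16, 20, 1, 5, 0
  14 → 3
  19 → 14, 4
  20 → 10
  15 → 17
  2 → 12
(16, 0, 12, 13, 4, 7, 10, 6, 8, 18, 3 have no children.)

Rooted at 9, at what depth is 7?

5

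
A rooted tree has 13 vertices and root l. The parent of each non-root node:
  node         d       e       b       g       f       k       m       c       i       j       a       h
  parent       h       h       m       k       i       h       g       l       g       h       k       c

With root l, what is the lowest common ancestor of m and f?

Ancestors of m (toward the root): m, g, k, h, c, l.
Ancestors of f: f, i, g, k, h, c, l.
The deepest node appearing in both lists is g.

g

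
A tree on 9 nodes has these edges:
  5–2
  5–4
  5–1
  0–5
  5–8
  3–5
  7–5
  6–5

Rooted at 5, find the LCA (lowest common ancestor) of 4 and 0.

5

Ancestors of 4 (toward the root): 4, 5.
Ancestors of 0: 0, 5.
The deepest node appearing in both lists is 5.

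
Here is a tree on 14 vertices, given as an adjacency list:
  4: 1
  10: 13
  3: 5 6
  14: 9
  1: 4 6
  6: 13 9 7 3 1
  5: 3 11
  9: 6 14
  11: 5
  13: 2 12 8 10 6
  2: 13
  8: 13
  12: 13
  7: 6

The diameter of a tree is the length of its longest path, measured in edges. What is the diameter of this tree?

BFS from 11 reaches 2 last, at distance 5; BFS from 2 confirms no node is farther.
Path: 11 – 5 – 3 – 6 – 13 – 2.

5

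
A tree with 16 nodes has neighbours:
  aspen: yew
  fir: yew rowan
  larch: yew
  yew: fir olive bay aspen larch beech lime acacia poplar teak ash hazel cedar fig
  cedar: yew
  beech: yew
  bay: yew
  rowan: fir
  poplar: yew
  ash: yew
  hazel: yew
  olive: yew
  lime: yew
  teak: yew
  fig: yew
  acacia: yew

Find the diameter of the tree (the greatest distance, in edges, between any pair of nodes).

A longest path is rowan–fir–yew–cedar, with 3 edges.

3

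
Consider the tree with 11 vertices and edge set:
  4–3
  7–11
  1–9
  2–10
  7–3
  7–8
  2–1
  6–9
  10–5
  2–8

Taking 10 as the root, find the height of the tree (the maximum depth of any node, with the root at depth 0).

5

The longest root-to-leaf path is 10 → 2 → 8 → 7 → 3 → 4 (5 edges).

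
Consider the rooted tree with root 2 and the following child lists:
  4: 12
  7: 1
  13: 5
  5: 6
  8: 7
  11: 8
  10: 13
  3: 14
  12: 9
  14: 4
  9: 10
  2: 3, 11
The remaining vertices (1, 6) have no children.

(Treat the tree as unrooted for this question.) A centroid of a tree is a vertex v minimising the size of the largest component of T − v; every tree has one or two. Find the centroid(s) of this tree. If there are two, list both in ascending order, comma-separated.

4, 14

If 4 is removed the pieces have sizes 7, 6, all ≤ ⌊14/2⌋ = 7.
14 is adjacent to 4 and is also a centroid (the largest component after removing it is likewise 7).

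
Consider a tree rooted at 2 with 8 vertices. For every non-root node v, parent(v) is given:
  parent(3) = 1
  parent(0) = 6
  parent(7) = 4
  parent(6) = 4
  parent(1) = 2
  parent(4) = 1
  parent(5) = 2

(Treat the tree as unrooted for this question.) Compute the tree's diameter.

5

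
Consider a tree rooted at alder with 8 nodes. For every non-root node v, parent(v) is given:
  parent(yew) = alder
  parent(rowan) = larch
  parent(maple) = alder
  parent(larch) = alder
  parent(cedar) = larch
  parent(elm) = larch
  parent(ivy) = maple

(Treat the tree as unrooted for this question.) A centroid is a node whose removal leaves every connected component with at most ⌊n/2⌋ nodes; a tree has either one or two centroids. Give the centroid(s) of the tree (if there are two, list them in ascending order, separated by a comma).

If larch is removed the pieces have sizes 4, 1, 1, 1, all ≤ ⌊8/2⌋ = 4.
Its neighbour alder also leaves a largest component of size 4, so both are centroids.

alder, larch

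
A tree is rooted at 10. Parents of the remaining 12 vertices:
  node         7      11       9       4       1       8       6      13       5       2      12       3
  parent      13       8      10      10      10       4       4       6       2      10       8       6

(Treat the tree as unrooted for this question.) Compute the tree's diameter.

Starting from 7, a farthest node is 5 at distance 6.
One longest path: 7 – 13 – 6 – 4 – 10 – 2 – 5.
So the diameter is 6.

6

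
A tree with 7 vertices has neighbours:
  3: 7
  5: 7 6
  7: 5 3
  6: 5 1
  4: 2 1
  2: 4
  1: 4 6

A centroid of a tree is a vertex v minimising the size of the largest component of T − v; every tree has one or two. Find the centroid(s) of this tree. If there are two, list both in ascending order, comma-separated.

Removing 6 splits the tree into components of sizes 3, 3; the largest is 3 ≤ ⌊7/2⌋ = 3.
No neighbour of 6 does as well, so 6 is the unique centroid.

6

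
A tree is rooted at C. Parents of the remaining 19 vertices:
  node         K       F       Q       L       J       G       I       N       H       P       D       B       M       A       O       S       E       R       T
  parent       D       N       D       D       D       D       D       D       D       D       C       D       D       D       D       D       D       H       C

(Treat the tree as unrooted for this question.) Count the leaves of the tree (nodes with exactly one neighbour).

The leaves are A, B, E, F, G, I, J, K, L, M, O, P, Q, R, S, T.
That is 16 leaves.

16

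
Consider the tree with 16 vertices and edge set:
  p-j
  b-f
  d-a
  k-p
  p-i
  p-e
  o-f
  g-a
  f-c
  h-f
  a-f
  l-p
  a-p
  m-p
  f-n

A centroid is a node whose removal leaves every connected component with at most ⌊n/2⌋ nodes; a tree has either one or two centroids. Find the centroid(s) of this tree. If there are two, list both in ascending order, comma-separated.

Delete a: the remaining components have sizes 7, 6, 1, 1. Max 7 ≤ 8, so a is a centroid.
No neighbour of a does as well, so a is the unique centroid.

a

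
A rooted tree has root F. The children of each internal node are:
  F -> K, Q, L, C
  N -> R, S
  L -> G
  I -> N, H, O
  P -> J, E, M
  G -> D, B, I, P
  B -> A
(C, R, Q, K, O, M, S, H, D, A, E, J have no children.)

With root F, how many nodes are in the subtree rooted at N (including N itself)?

3

Descendants of N (including itself): N, S, R. That's 3.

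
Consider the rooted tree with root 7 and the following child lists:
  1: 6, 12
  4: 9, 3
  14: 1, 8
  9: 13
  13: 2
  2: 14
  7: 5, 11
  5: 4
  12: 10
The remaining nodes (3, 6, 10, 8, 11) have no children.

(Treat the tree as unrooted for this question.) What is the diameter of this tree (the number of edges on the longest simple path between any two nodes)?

A longest path is 11 – 7 – 5 – 4 – 9 – 13 – 2 – 14 – 1 – 12 – 10, with 10 edges.

10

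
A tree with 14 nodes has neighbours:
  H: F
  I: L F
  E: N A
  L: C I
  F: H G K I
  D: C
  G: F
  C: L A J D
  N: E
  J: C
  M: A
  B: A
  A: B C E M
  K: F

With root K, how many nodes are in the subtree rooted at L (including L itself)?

Descendants of L (including itself): L, C, D, J, A, E, M, B, N. That's 9.

9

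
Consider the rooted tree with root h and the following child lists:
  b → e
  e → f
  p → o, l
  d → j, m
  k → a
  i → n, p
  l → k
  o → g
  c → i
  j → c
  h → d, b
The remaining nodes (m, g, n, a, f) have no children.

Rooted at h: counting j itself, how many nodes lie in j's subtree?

10

The subtree rooted at j contains: j, c, i, n, p, l, o, k, g, a — 10 nodes.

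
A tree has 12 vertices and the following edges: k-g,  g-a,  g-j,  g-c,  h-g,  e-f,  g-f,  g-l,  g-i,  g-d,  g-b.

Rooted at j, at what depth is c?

2

j → g → c — 2 edges.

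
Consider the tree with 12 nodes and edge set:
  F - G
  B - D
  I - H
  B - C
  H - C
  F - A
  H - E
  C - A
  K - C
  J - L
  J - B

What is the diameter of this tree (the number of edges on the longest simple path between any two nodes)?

6

A longest path is G - F - A - C - B - J - L, with 6 edges.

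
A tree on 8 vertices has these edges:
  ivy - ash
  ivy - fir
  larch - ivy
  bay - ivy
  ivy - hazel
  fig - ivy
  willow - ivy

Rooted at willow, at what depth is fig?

2

willow → ivy → fig — 2 edges.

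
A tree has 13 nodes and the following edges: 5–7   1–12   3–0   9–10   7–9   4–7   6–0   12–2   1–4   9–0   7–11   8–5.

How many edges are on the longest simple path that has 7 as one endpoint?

A farthest node from 7 is 2.
The path 7–4–1–12–2 has 4 edges.

4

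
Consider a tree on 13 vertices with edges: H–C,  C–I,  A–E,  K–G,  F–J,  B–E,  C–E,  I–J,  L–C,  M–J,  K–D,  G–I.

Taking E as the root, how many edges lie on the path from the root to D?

Climbing from D to the root: D – K – G – I – C – E. That's 5 steps.

5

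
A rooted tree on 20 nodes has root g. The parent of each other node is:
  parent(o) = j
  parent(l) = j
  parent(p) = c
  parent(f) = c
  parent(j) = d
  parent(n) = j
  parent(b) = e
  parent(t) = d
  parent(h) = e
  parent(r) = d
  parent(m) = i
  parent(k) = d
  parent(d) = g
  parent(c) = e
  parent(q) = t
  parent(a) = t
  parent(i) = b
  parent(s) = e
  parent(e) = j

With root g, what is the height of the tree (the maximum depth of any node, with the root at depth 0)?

The longest root-to-leaf path is g-d-j-e-b-i-m (6 edges).

6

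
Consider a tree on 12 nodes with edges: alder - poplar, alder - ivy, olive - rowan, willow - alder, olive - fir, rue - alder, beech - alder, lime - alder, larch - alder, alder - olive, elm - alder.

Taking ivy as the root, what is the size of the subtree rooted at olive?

olive's subtree: {olive, fir, rowan}, size 3.

3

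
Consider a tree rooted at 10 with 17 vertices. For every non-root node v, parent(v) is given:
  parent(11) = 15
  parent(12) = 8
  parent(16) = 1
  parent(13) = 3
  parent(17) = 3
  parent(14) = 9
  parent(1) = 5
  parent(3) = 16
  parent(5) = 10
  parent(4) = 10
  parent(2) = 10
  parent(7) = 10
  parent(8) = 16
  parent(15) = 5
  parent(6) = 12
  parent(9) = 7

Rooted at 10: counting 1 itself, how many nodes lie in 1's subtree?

1's subtree: {1, 16, 8, 3, 12, 17, 13, 6}, size 8.

8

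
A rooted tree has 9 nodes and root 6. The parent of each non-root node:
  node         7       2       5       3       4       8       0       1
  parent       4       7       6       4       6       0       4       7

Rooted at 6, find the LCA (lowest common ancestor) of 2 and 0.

2's ancestor chain is 2, 7, 4, 6 and 0's is 0, 4, 6; they first meet at 4.

4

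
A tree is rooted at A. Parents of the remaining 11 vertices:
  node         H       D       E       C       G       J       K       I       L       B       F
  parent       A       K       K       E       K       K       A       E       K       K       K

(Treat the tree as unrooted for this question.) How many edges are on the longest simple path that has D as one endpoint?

3

A farthest node from D is I (C, H also at distance 3).
The path D – K – E – I has 3 edges.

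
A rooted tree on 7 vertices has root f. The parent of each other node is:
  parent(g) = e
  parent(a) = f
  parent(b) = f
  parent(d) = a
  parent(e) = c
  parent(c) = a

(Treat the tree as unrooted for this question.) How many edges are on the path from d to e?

Walking from d: d – a – c – e. Length 3.

3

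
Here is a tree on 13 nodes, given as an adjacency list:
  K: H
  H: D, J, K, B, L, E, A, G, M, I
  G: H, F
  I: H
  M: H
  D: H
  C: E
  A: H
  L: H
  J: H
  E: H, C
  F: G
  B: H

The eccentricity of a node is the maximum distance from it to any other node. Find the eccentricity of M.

3

The node farthest from M is F (C also at distance 3), via M-H-G-F — 3 edges.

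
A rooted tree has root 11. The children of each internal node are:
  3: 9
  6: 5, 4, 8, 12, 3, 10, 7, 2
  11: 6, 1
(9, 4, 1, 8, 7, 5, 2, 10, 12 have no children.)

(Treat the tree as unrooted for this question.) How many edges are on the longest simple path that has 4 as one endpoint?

3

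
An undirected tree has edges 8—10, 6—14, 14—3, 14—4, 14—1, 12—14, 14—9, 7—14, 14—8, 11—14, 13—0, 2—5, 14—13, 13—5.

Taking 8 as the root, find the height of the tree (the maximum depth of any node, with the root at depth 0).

4

The longest root-to-leaf path is 8 – 14 – 13 – 5 – 2 (4 edges).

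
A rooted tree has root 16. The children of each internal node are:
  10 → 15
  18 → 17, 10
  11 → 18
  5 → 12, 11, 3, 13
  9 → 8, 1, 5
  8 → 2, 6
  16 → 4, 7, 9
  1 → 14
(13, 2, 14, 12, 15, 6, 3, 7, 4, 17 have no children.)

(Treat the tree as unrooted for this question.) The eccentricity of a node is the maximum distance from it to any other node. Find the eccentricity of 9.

A farthest node from 9 is 15.
The path 9–5–11–18–10–15 has 5 edges.

5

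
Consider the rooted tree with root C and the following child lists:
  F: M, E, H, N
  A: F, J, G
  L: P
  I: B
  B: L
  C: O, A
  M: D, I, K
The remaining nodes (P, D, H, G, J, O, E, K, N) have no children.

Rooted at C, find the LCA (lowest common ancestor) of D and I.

Ancestors of D (toward the root): D, M, F, A, C.
Ancestors of I: I, M, F, A, C.
The deepest node appearing in both lists is M.

M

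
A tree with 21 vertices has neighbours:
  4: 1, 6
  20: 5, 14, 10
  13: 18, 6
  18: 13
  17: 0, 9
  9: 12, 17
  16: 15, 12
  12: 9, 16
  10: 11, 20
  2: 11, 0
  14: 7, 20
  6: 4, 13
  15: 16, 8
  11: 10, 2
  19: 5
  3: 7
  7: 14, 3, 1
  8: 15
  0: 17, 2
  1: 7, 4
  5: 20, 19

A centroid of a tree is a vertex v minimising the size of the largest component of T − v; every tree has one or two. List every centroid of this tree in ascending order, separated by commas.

20

Removing 20 splits the tree into components of sizes 10, 8, 2; the largest is 10 ≤ ⌊21/2⌋ = 10.
No neighbour of 20 does as well, so 20 is the unique centroid.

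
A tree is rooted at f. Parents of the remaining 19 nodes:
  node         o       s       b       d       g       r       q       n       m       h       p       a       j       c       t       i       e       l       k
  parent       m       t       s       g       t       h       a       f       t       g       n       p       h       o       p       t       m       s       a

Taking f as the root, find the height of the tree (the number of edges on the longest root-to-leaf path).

6

A deepest node is c, reached by f → n → p → t → m → o → c.
That path has 6 edges, so the height is 6.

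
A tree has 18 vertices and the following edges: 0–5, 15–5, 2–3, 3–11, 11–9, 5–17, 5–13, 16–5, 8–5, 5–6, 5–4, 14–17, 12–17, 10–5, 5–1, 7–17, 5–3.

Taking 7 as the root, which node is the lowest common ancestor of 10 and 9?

5

10's ancestor chain is 10, 5, 17, 7 and 9's is 9, 11, 3, 5, 17, 7; they first meet at 5.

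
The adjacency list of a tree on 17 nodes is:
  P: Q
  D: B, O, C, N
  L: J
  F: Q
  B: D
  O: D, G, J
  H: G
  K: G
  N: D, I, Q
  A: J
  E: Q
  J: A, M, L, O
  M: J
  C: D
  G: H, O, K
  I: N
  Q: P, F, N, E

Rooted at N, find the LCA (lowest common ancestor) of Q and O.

N

Ancestors of Q (toward the root): Q, N.
Ancestors of O: O, D, N.
The deepest node appearing in both lists is N.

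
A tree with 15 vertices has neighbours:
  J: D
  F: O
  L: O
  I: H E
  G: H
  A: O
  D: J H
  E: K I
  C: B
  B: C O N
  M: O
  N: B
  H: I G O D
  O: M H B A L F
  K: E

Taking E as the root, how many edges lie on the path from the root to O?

Path from E to O: E → I → H → O, which has 3 edges.

3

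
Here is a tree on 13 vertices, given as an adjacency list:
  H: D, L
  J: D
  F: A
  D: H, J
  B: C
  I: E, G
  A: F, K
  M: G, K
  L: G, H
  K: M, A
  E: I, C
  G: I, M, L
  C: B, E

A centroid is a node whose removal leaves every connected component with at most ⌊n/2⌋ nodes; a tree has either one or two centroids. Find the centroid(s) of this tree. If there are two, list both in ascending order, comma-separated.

G

Removing G splits the tree into components of sizes 4, 4, 4; the largest is 4 ≤ ⌊13/2⌋ = 6.
No neighbour of G does as well, so G is the unique centroid.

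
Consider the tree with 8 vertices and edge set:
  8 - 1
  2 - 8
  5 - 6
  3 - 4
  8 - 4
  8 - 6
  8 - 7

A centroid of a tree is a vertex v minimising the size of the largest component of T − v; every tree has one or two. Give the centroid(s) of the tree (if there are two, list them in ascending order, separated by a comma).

8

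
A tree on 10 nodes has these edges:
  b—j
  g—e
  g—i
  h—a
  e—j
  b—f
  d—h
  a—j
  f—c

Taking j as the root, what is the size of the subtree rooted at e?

Descendants of e (including itself): e, g, i. That's 3.

3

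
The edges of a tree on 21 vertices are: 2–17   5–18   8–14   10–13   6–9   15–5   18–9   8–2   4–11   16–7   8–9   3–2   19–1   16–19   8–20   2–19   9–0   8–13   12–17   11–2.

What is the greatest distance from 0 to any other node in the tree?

The node farthest from 0 is 7, via 0 – 9 – 8 – 2 – 19 – 16 – 7 — 6 edges.

6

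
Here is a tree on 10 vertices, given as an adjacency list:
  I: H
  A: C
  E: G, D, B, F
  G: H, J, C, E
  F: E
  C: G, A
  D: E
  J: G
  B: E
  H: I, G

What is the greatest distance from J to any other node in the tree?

3

The node farthest from J is I (B, D, A, F also at distance 3), via J–G–H–I — 3 edges.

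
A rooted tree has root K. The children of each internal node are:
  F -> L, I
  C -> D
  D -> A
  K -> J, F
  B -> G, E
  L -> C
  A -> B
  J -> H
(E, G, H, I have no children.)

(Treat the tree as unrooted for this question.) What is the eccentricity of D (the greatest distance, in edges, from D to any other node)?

6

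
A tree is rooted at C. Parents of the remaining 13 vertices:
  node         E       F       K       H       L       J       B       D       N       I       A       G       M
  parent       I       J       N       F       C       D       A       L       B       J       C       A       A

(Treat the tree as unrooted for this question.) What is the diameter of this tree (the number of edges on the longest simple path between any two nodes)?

9

Starting from H, a farthest node is K at distance 9.
One longest path: H-F-J-D-L-C-A-B-N-K.
So the diameter is 9.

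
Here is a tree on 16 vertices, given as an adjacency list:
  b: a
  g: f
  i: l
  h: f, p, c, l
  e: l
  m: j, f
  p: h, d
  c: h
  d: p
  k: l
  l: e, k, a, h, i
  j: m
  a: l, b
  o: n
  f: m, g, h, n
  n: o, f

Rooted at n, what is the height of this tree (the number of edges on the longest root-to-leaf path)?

The longest root-to-leaf path is n – f – h – l – a – b (5 edges).

5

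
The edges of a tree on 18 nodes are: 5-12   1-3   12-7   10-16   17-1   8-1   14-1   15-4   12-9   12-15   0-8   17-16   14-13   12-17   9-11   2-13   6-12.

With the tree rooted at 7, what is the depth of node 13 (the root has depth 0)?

Path from 7 to 13: 7 → 12 → 17 → 1 → 14 → 13, which has 5 edges.

5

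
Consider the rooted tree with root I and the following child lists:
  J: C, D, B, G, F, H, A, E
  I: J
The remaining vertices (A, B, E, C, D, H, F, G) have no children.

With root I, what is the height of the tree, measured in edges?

The longest root-to-leaf path is I–J–C (2 edges).

2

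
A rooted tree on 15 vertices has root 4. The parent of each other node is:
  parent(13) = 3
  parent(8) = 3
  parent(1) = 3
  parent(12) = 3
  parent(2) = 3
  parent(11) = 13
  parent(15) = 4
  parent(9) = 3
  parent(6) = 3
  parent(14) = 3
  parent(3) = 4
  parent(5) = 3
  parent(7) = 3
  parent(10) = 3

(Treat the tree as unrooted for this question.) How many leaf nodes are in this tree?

12

The leaves are 1, 2, 5, 6, 7, 8, 9, 10, 11, 12, 14, 15.
That is 12 leaves.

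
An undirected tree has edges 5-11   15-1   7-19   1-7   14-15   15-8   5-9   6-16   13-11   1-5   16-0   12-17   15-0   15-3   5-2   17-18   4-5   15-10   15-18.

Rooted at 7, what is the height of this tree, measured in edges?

The longest root-to-leaf path is 7-1-15-0-16-6 (5 edges).

5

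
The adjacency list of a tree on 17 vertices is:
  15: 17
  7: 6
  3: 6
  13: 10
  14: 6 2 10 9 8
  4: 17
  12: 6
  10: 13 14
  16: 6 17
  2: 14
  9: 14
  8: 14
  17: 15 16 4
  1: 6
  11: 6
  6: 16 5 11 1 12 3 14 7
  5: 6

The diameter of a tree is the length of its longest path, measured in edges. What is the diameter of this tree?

Starting from 15, a farthest node is 13 at distance 6.
One longest path: 15–17–16–6–14–10–13.
So the diameter is 6.

6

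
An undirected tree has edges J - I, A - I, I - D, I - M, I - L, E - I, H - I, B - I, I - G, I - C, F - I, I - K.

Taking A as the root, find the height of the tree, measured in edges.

2

F sits deepest: A → I → F — 2 edges from the root.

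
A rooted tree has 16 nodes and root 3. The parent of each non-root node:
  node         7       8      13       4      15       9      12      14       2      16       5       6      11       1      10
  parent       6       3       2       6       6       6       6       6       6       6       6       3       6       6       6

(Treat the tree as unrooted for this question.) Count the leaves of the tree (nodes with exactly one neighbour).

The leaves are 1, 4, 5, 7, 8, 9, 10, 11, 12, 13, 14, 15, 16.
That is 13 leaves.

13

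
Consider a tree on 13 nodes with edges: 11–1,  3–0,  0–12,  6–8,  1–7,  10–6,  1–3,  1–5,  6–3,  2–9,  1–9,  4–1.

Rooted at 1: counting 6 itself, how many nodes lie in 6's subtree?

Descendants of 6 (including itself): 6, 10, 8. That's 3.

3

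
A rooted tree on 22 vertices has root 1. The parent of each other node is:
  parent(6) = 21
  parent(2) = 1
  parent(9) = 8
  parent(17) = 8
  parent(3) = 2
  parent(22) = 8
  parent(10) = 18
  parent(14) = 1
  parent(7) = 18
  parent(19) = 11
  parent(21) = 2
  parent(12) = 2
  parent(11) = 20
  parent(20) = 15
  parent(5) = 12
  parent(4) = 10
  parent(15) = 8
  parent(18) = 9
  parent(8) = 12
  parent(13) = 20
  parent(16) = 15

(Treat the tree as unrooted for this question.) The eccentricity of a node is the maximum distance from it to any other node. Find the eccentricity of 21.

7

The node farthest from 21 is 4 (19 also at distance 7), via 21 – 2 – 12 – 8 – 9 – 18 – 10 – 4 — 7 edges.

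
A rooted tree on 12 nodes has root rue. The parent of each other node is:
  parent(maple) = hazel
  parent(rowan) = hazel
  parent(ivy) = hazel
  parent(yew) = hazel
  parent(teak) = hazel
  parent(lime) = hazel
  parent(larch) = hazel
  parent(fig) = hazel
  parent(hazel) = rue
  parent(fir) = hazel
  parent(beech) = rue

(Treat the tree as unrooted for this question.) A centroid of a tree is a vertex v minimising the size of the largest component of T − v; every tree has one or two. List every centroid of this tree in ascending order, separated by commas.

hazel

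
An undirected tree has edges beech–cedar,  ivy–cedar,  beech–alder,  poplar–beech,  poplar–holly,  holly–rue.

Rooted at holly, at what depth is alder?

Climbing from alder to the root: alder → beech → poplar → holly. That's 3 steps.

3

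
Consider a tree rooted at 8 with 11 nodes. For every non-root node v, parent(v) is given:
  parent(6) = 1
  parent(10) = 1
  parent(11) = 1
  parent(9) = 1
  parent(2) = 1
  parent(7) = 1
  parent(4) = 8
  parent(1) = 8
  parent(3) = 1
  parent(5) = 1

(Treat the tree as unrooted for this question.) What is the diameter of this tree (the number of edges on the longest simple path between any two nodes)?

A longest path is 4 - 8 - 1 - 9, with 3 edges.

3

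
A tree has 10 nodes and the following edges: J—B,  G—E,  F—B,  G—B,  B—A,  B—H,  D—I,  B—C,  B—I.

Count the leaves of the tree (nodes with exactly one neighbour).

Exactly 7 nodes have a single neighbour: A, C, D, E, F, H, J.

7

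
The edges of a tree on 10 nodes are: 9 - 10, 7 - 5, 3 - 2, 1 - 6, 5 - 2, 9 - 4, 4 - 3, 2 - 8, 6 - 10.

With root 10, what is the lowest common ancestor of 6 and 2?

10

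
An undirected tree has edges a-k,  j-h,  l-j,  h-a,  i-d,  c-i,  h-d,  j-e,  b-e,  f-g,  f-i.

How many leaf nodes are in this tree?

5

Exactly 5 nodes have a single neighbour: b, c, g, k, l.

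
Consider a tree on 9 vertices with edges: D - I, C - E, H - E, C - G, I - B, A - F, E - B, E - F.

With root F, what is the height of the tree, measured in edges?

4

A deepest node is D, reached by F → E → B → I → D.
That path has 4 edges, so the height is 4.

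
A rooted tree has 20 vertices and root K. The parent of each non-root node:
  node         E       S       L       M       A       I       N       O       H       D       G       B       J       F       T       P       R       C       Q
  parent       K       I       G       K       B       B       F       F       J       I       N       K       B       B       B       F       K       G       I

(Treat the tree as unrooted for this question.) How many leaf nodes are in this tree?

Exactly 13 nodes have a single neighbour: A, C, D, E, H, L, M, O, P, Q, R, S, T.

13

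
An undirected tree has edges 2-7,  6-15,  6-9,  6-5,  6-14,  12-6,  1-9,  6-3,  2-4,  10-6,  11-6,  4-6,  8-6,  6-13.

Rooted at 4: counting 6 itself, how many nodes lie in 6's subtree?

12

Descendants of 6 (including itself): 6, 9, 15, 5, 8, 14, 12, 13, 10, 3, 11, 1. That's 12.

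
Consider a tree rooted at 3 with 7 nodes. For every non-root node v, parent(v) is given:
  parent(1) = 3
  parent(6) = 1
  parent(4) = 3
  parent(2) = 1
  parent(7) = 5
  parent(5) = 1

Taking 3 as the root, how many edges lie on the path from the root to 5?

2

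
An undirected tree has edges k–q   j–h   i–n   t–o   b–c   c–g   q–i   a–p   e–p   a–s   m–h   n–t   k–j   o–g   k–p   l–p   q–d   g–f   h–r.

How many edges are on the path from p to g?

The path is p - k - q - i - n - t - o - g, which has 7 edges.

7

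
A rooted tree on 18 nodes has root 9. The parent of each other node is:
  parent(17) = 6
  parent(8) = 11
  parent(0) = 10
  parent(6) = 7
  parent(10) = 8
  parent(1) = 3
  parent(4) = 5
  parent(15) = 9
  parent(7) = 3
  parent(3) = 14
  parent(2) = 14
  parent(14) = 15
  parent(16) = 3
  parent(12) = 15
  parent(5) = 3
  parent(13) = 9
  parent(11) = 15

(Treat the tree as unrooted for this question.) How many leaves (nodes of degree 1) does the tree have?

Exactly 8 nodes have a single neighbour: 0, 1, 2, 4, 12, 13, 16, 17.

8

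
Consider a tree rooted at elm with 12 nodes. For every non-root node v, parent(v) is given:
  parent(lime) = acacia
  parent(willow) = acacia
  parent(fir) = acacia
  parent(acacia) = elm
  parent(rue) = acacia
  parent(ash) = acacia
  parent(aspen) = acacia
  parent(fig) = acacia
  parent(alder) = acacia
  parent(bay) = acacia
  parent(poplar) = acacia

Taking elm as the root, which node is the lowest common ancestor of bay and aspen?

acacia

bay's ancestor chain is bay, acacia, elm and aspen's is aspen, acacia, elm; they first meet at acacia.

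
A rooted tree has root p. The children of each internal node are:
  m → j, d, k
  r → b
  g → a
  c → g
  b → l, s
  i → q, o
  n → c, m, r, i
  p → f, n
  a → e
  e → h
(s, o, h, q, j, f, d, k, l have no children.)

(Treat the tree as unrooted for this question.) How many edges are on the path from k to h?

Walking from k: k–m–n–c–g–a–e–h. Length 7.

7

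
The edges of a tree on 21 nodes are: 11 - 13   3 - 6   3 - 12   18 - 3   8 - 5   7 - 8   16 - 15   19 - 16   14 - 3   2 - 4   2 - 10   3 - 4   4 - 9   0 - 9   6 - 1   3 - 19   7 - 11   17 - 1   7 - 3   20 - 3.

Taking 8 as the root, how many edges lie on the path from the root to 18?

3

8 – 7 – 3 – 18 — 3 edges.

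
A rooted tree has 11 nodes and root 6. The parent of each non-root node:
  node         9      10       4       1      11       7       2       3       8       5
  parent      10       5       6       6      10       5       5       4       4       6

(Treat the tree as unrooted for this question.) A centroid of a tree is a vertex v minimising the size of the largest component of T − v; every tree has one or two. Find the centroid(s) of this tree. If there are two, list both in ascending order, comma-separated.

Delete 5: the remaining components have sizes 5, 3, 1, 1. Max 5 ≤ 5, so 5 is a centroid.
No neighbour of 5 does as well, so 5 is the unique centroid.

5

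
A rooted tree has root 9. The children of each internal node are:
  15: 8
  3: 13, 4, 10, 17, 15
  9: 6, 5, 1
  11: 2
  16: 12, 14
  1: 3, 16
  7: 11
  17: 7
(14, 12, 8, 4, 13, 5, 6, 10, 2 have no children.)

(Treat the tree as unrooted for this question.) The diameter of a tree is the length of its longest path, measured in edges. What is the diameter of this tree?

BFS from 2 reaches 14 last, at distance 7; BFS from 14 confirms no node is farther.
Path: 2 - 11 - 7 - 17 - 3 - 1 - 16 - 14.

7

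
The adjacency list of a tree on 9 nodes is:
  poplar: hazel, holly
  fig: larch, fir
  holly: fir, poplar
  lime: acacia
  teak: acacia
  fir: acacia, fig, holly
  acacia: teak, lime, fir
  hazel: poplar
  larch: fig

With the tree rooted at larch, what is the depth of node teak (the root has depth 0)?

4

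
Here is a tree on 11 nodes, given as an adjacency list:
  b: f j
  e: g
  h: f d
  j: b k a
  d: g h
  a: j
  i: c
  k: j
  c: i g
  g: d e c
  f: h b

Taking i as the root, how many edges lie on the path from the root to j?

i → c → g → d → h → f → b → j — 7 edges.

7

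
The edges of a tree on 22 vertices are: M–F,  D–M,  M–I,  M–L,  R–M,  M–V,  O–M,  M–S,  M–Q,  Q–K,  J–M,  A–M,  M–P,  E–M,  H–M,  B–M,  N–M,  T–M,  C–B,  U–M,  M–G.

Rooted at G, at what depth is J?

2

G → M → J — 2 edges.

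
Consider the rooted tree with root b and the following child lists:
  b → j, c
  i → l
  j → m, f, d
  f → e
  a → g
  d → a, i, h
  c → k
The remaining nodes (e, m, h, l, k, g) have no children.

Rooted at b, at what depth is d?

Climbing from d to the root: d – j – b. That's 2 steps.

2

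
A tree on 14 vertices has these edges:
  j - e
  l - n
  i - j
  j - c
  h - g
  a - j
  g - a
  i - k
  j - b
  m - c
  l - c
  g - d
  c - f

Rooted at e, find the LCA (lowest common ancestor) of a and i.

j

Path a→root: a j e; path i→root: i j e.
First common node: j.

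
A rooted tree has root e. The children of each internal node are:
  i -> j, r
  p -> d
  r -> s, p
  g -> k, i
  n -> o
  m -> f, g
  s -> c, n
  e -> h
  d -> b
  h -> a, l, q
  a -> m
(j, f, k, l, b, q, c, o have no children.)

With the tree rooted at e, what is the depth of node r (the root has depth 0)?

e – h – a – m – g – i – r — 6 edges.

6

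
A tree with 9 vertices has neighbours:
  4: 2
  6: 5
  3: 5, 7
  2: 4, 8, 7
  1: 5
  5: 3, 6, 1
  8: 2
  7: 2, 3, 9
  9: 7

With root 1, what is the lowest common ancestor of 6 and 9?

5

Ancestors of 6 (toward the root): 6, 5, 1.
Ancestors of 9: 9, 7, 3, 5, 1.
The deepest node appearing in both lists is 5.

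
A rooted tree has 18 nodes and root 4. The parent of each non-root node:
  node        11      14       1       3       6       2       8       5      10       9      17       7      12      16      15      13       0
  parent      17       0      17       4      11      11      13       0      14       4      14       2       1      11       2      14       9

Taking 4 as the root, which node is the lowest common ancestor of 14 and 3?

14's ancestor chain is 14, 0, 9, 4 and 3's is 3, 4; they first meet at 4.

4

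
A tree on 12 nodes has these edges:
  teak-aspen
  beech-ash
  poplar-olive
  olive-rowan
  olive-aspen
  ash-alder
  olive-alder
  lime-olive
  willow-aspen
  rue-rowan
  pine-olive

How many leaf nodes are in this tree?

7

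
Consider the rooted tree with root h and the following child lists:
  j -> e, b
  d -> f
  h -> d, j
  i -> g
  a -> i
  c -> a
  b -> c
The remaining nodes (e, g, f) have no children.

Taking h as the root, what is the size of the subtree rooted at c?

4

Descendants of c (including itself): c, a, i, g. That's 4.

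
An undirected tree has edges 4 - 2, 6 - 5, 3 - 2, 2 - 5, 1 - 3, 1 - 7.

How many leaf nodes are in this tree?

Degree-1 nodes: 4, 6, 7 — 3 of them.

3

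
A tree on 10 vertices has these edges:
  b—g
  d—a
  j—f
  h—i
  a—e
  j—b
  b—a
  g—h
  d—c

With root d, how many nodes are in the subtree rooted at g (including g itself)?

The subtree rooted at g contains: g, h, i — 3 nodes.

3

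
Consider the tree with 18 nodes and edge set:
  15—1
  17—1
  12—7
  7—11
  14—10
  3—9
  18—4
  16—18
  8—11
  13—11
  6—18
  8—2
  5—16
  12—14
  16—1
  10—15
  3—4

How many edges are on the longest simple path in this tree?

A longest path is 2 – 8 – 11 – 7 – 12 – 14 – 10 – 15 – 1 – 16 – 18 – 4 – 3 – 9, with 13 edges.

13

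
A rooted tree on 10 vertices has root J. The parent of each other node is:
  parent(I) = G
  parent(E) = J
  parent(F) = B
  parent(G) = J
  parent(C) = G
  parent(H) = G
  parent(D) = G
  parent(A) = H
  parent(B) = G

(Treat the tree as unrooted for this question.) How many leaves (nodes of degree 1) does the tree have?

6

Degree-1 nodes: A, C, D, E, F, I — 6 of them.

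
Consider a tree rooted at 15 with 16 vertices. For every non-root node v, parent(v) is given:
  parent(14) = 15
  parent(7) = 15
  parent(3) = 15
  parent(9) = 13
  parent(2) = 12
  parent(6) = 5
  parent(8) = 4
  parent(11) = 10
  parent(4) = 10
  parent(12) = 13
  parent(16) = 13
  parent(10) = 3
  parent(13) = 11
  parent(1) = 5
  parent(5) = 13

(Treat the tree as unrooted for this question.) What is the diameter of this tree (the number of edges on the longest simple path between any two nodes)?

7

Starting from 1, a farthest node is 7 at distance 7.
One longest path: 1-5-13-11-10-3-15-7.
So the diameter is 7.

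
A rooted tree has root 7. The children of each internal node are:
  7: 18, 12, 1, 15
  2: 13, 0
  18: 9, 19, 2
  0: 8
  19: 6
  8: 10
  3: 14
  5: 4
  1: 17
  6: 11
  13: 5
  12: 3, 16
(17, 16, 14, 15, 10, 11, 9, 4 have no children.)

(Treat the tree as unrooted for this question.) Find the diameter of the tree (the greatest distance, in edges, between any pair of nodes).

8

BFS from 14 reaches 10 last, at distance 8; BFS from 10 confirms no node is farther.
Path: 14–3–12–7–18–2–0–8–10.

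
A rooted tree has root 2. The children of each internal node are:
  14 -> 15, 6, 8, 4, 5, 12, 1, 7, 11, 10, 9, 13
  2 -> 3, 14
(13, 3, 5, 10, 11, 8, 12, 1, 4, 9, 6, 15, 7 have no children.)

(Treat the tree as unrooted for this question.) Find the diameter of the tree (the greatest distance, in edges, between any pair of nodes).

3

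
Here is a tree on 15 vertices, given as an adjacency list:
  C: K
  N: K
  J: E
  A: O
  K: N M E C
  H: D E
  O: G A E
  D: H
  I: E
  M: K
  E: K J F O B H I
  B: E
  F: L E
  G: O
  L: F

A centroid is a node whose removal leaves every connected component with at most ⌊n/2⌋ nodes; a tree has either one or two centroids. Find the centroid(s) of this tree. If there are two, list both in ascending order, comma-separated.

Delete E: the remaining components have sizes 4, 3, 2, 2, 1, 1, 1. Max 4 ≤ 7, so E is a centroid.
No neighbour of E does as well, so E is the unique centroid.

E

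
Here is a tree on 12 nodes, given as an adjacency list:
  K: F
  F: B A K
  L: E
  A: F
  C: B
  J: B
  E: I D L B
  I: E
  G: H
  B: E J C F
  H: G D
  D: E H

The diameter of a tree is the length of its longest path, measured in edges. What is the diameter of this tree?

6

Starting from G, a farthest node is A at distance 6.
One longest path: G–H–D–E–B–F–A.
So the diameter is 6.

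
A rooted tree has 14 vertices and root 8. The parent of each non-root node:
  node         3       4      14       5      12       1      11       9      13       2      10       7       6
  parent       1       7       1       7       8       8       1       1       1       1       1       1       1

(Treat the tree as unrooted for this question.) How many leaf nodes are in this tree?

Exactly 11 nodes have a single neighbour: 2, 3, 4, 5, 6, 9, 10, 11, 12, 13, 14.

11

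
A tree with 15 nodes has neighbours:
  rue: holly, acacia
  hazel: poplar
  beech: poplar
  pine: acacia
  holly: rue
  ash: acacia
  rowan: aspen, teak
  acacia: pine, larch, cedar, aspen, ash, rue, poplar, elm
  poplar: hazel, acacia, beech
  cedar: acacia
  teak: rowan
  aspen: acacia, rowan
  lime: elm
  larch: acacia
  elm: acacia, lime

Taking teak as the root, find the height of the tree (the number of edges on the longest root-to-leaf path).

5

beech sits deepest: teak-rowan-aspen-acacia-poplar-beech — 5 edges from the root.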